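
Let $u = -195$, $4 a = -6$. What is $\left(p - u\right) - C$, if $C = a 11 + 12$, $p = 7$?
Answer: $\frac{413}{2} \approx 206.5$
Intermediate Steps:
$a = - \frac{3}{2}$ ($a = \frac{1}{4} \left(-6\right) = - \frac{3}{2} \approx -1.5$)
$C = - \frac{9}{2}$ ($C = \left(- \frac{3}{2}\right) 11 + 12 = - \frac{33}{2} + 12 = - \frac{9}{2} \approx -4.5$)
$\left(p - u\right) - C = \left(7 - -195\right) - - \frac{9}{2} = \left(7 + 195\right) + \frac{9}{2} = 202 + \frac{9}{2} = \frac{413}{2}$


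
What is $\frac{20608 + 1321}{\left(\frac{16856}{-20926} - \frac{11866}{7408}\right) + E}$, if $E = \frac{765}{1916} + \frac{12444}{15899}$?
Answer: $- \frac{6472191423846555368}{361646696673729} \approx -17896.0$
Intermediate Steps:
$E = \frac{36005439}{30462484}$ ($E = 765 \cdot \frac{1}{1916} + 12444 \cdot \frac{1}{15899} = \frac{765}{1916} + \frac{12444}{15899} = \frac{36005439}{30462484} \approx 1.182$)
$\frac{20608 + 1321}{\left(\frac{16856}{-20926} - \frac{11866}{7408}\right) + E} = \frac{20608 + 1321}{\left(\frac{16856}{-20926} - \frac{11866}{7408}\right) + \frac{36005439}{30462484}} = \frac{21929}{\left(16856 \left(- \frac{1}{20926}\right) - \frac{5933}{3704}\right) + \frac{36005439}{30462484}} = \frac{21929}{\left(- \frac{8428}{10463} - \frac{5933}{3704}\right) + \frac{36005439}{30462484}} = \frac{21929}{- \frac{93294291}{38754952} + \frac{36005439}{30462484}} = \frac{21929}{- \frac{361646696673729}{295143026305192}} = 21929 \left(- \frac{295143026305192}{361646696673729}\right) = - \frac{6472191423846555368}{361646696673729}$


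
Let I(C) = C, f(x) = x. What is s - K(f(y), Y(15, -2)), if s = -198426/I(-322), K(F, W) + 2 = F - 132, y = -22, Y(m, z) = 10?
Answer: 124329/161 ≈ 772.23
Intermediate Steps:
K(F, W) = -134 + F (K(F, W) = -2 + (F - 132) = -2 + (-132 + F) = -134 + F)
s = 99213/161 (s = -198426/(-322) = -198426*(-1/322) = 99213/161 ≈ 616.23)
s - K(f(y), Y(15, -2)) = 99213/161 - (-134 - 22) = 99213/161 - 1*(-156) = 99213/161 + 156 = 124329/161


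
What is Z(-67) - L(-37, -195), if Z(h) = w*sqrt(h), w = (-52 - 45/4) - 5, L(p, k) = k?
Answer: 195 - 273*I*sqrt(67)/4 ≈ 195.0 - 558.65*I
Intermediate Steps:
w = -273/4 (w = (-52 - 45*1/4) - 5 = (-52 - 45/4) - 5 = -253/4 - 5 = -273/4 ≈ -68.250)
Z(h) = -273*sqrt(h)/4
Z(-67) - L(-37, -195) = -273*I*sqrt(67)/4 - 1*(-195) = -273*I*sqrt(67)/4 + 195 = 195 - 273*I*sqrt(67)/4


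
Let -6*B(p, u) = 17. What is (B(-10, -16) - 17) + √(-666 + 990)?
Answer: -11/6 ≈ -1.8333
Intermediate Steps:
B(p, u) = -17/6 (B(p, u) = -⅙*17 = -17/6)
(B(-10, -16) - 17) + √(-666 + 990) = (-17/6 - 17) + √(-666 + 990) = -119/6 + √324 = -119/6 + 18 = -11/6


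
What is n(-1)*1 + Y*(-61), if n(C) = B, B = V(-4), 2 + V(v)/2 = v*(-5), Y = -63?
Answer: 3879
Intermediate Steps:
V(v) = -4 - 10*v (V(v) = -4 + 2*(v*(-5)) = -4 + 2*(-5*v) = -4 - 10*v)
B = 36 (B = -4 - 10*(-4) = -4 + 40 = 36)
n(C) = 36
n(-1)*1 + Y*(-61) = 36*1 - 63*(-61) = 36 + 3843 = 3879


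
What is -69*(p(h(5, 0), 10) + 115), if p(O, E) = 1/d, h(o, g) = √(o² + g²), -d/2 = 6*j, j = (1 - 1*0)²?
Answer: -31717/4 ≈ -7929.3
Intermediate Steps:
j = 1 (j = (1 + 0)² = 1² = 1)
d = -12 ≈ -12.000
h(o, g) = √(g² + o²)
p(O, E) = -1/12 (p(O, E) = 1/(-12) = -1/12)
-69*(p(h(5, 0), 10) + 115) = -69*(-1/12 + 115) = -69*1379/12 = -31717/4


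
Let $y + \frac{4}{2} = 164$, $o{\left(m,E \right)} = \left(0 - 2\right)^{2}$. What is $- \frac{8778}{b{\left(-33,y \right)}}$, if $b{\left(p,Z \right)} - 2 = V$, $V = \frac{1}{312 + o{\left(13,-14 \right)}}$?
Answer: $- \frac{924616}{211} \approx -4382.1$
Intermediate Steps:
$o{\left(m,E \right)} = 4$ ($o{\left(m,E \right)} = \left(-2\right)^{2} = 4$)
$y = 162$ ($y = -2 + 164 = 162$)
$V = \frac{1}{316}$ ($V = \frac{1}{312 + 4} = \frac{1}{316} \approx 0.0031646$)
$b{\left(p,Z \right)} = \frac{633}{316}$ ($b{\left(p,Z \right)} = 2 + \frac{1}{316} = \frac{633}{316}$)
$- \frac{8778}{b{\left(-33,y \right)}} = - \frac{8778}{\frac{633}{316}} = \left(-8778\right) \frac{316}{633} = - \frac{924616}{211}$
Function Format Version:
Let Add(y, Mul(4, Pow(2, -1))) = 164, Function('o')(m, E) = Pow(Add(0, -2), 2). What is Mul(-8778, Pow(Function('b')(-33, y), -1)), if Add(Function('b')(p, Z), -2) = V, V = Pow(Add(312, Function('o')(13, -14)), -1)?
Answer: Rational(-924616, 211) ≈ -4382.1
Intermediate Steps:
Function('o')(m, E) = 4 (Function('o')(m, E) = Pow(-2, 2) = 4)
y = 162 (y = Add(-2, 164) = 162)
V = Rational(1, 316) (V = Pow(Add(312, 4), -1) = Pow(316, -1) = Rational(1, 316) ≈ 0.0031646)
Function('b')(p, Z) = Rational(633, 316) (Function('b')(p, Z) = Add(2, Rational(1, 316)) = Rational(633, 316))
Mul(-8778, Pow(Function('b')(-33, y), -1)) = Mul(-8778, Pow(Rational(633, 316), -1)) = Mul(-8778, Rational(316, 633)) = Rational(-924616, 211)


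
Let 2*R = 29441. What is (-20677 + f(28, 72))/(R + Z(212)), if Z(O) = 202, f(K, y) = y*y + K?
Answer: -6186/5969 ≈ -1.0364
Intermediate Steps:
R = 29441/2 (R = (½)*29441 = 29441/2 ≈ 14721.)
f(K, y) = K + y² (f(K, y) = y² + K = K + y²)
(-20677 + f(28, 72))/(R + Z(212)) = (-20677 + (28 + 72²))/(29441/2 + 202) = (-20677 + (28 + 5184))/(29845/2) = (-20677 + 5212)*(2/29845) = -15465*2/29845 = -6186/5969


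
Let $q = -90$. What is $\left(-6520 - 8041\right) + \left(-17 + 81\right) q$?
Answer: $-20321$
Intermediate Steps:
$\left(-6520 - 8041\right) + \left(-17 + 81\right) q = \left(-6520 - 8041\right) + \left(-17 + 81\right) \left(-90\right) = -14561 + 64 \left(-90\right) = -14561 - 5760 = -20321$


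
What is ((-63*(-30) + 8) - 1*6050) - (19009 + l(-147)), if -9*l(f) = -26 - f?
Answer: -208328/9 ≈ -23148.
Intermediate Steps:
l(f) = 26/9 + f/9 (l(f) = -(-26 - f)/9 = 26/9 + f/9)
((-63*(-30) + 8) - 1*6050) - (19009 + l(-147)) = ((-63*(-30) + 8) - 1*6050) - (19009 + (26/9 + (⅑)*(-147))) = ((1890 + 8) - 6050) - (19009 + (26/9 - 49/3)) = (1898 - 6050) - (19009 - 121/9) = -4152 - 1*170960/9 = -4152 - 170960/9 = -208328/9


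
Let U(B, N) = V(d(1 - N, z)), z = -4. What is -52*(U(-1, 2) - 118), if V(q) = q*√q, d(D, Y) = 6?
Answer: 6136 - 312*√6 ≈ 5371.8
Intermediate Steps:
V(q) = q^(3/2)
U(B, N) = 6*√6 (U(B, N) = 6^(3/2) = 6*√6)
-52*(U(-1, 2) - 118) = -52*(6*√6 - 118) = -52*(-118 + 6*√6) = 6136 - 312*√6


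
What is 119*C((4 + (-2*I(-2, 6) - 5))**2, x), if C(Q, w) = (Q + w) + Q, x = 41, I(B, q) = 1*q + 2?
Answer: 73661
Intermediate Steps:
I(B, q) = 2 + q (I(B, q) = q + 2 = 2 + q)
C(Q, w) = w + 2*Q
119*C((4 + (-2*I(-2, 6) - 5))**2, x) = 119*(41 + 2*(4 + (-2*(2 + 6) - 5))**2) = 119*(41 + 2*(4 + (-2*8 - 5))**2) = 119*(41 + 2*(4 + (-16 - 5))**2) = 119*(41 + 2*(4 - 21)**2) = 119*(41 + 2*(-17)**2) = 119*(41 + 2*289) = 119*(41 + 578) = 119*619 = 73661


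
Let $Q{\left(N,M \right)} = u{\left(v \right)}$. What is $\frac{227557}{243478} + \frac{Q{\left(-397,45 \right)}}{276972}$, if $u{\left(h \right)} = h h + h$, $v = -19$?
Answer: $\frac{2629591120}{2809857859} \approx 0.93584$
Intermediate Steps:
$u{\left(h \right)} = h + h^{2}$ ($u{\left(h \right)} = h^{2} + h = h + h^{2}$)
$Q{\left(N,M \right)} = 342$ ($Q{\left(N,M \right)} = - 19 \left(1 - 19\right) = \left(-19\right) \left(-18\right) = 342$)
$\frac{227557}{243478} + \frac{Q{\left(-397,45 \right)}}{276972} = \frac{227557}{243478} + \frac{342}{276972} = 227557 \cdot \frac{1}{243478} + 342 \cdot \frac{1}{276972} = \frac{227557}{243478} + \frac{57}{46162} = \frac{2629591120}{2809857859}$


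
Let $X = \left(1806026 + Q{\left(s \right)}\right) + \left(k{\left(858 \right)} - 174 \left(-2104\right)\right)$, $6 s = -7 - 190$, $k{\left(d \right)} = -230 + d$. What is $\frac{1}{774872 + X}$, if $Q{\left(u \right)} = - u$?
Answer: $\frac{6}{17685929} \approx 3.3925 \cdot 10^{-7}$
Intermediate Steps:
$s = - \frac{197}{6}$ ($s = \frac{-7 - 190}{6} = \frac{1}{6} \left(-197\right) = - \frac{197}{6} \approx -32.833$)
$X = \frac{13036697}{6}$ ($X = \left(1806026 - - \frac{197}{6}\right) + \left(\left(-230 + 858\right) - 174 \left(-2104\right)\right) = \left(1806026 + \frac{197}{6}\right) + \left(628 - -366096\right) = \frac{10836353}{6} + \left(628 + 366096\right) = \frac{10836353}{6} + 366724 = \frac{13036697}{6} \approx 2.1728 \cdot 10^{6}$)
$\frac{1}{774872 + X} = \frac{1}{774872 + \frac{13036697}{6}} = \frac{1}{\frac{17685929}{6}} = \frac{6}{17685929}$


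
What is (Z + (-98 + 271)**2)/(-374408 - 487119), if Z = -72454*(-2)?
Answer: -174837/861527 ≈ -0.20294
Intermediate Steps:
Z = 144908
(Z + (-98 + 271)**2)/(-374408 - 487119) = (144908 + (-98 + 271)**2)/(-374408 - 487119) = (144908 + 173**2)/(-861527) = (144908 + 29929)*(-1/861527) = 174837*(-1/861527) = -174837/861527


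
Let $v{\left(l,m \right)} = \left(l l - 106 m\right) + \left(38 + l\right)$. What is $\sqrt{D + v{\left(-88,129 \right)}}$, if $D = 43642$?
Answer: $\sqrt{37662} \approx 194.07$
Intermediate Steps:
$v{\left(l,m \right)} = 38 + l + l^{2} - 106 m$ ($v{\left(l,m \right)} = \left(l^{2} - 106 m\right) + \left(38 + l\right) = 38 + l + l^{2} - 106 m$)
$\sqrt{D + v{\left(-88,129 \right)}} = \sqrt{43642 + \left(38 - 88 + \left(-88\right)^{2} - 13674\right)} = \sqrt{43642 + \left(38 - 88 + 7744 - 13674\right)} = \sqrt{43642 - 5980} = \sqrt{37662}$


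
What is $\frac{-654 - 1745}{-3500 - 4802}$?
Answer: $\frac{2399}{8302} \approx 0.28897$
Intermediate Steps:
$\frac{-654 - 1745}{-3500 - 4802} = - \frac{2399}{-8302} = \left(-2399\right) \left(- \frac{1}{8302}\right) = \frac{2399}{8302}$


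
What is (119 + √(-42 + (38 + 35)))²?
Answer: (119 + √31)² ≈ 15517.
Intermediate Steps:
(119 + √(-42 + (38 + 35)))² = (119 + √(-42 + 73))² = (119 + √31)²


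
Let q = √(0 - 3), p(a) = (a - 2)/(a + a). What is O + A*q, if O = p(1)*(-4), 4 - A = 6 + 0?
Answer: 2 - 2*I*√3 ≈ 2.0 - 3.4641*I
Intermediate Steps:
p(a) = (-2 + a)/(2*a) (p(a) = (-2 + a)/((2*a)) = (-2 + a)*(1/(2*a)) = (-2 + a)/(2*a))
A = -2 (A = 4 - (6 + 0) = 4 - 1*6 = 4 - 6 = -2)
O = 2 (O = ((½)*(-2 + 1)/1)*(-4) = ((½)*1*(-1))*(-4) = -½*(-4) = 2)
q = I*√3 (q = √(-3) = I*√3 ≈ 1.732*I)
O + A*q = 2 - 2*I*√3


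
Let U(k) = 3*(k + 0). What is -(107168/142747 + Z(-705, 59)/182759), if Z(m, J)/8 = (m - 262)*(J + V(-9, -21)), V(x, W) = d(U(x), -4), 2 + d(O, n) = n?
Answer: 38941495464/26088298973 ≈ 1.4927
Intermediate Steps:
U(k) = 3*k
d(O, n) = -2 + n
V(x, W) = -6 (V(x, W) = -2 - 4 = -6)
Z(m, J) = 8*(-262 + m)*(-6 + J) (Z(m, J) = 8*((m - 262)*(J - 6)) = 8*((-262 + m)*(-6 + J)) = 8*(-262 + m)*(-6 + J))
-(107168/142747 + Z(-705, 59)/182759) = -(107168/142747 + (12576 - 2096*59 - 48*(-705) + 8*59*(-705))/182759) = -(107168*(1/142747) + (12576 - 123664 + 33840 - 332760)*(1/182759)) = -(107168/142747 - 410008*1/182759) = -(107168/142747 - 410008/182759) = -1*(-38941495464/26088298973) = 38941495464/26088298973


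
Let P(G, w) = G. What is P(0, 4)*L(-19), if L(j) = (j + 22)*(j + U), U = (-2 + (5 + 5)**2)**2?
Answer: 0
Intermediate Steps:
U = 9604 (U = (-2 + 10**2)**2 = (-2 + 100)**2 = 98**2 = 9604)
L(j) = (22 + j)*(9604 + j) (L(j) = (j + 22)*(j + 9604) = (22 + j)*(9604 + j))
P(0, 4)*L(-19) = 0*(211288 + (-19)**2 + 9626*(-19)) = 0*(211288 + 361 - 182894) = 0*28755 = 0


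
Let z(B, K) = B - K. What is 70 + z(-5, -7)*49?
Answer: 168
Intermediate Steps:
70 + z(-5, -7)*49 = 70 + (-5 - 1*(-7))*49 = 70 + (-5 + 7)*49 = 70 + 2*49 = 70 + 98 = 168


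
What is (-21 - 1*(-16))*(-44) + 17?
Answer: 237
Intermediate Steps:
(-21 - 1*(-16))*(-44) + 17 = (-21 + 16)*(-44) + 17 = -5*(-44) + 17 = 220 + 17 = 237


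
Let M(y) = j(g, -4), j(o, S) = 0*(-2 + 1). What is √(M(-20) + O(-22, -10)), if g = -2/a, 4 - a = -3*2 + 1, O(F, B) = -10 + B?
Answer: 2*I*√5 ≈ 4.4721*I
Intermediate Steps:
a = 9 (a = 4 - (-3*2 + 1) = 4 - (-6 + 1) = 4 - 1*(-5) = 4 + 5 = 9)
g = -2/9 ≈ -0.22222
j(o, S) = 0 (j(o, S) = 0*(-1) = 0)
M(y) = 0
√(M(-20) + O(-22, -10)) = √(0 + (-10 - 10)) = √(0 - 20) = √(-20) = 2*I*√5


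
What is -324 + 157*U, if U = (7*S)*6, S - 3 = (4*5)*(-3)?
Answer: -376182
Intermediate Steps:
S = -57 (S = 3 + (4*5)*(-3) = 3 + 20*(-3) = 3 - 60 = -57)
U = -2394 (U = (7*(-57))*6 = -399*6 = -2394)
-324 + 157*U = -324 + 157*(-2394) = -324 - 375858 = -376182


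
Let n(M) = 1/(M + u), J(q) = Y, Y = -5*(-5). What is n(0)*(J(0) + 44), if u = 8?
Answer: 69/8 ≈ 8.6250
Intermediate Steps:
Y = 25
J(q) = 25
n(M) = 1/(8 + M) (n(M) = 1/(M + 8) = 1/(8 + M))
n(0)*(J(0) + 44) = (25 + 44)/(8 + 0) = 69/8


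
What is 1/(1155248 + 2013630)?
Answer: 1/3168878 ≈ 3.1557e-7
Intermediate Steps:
1/(1155248 + 2013630) = 1/3168878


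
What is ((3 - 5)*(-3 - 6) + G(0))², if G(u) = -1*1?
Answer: 289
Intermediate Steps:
G(u) = -1
((3 - 5)*(-3 - 6) + G(0))² = ((3 - 5)*(-3 - 6) - 1)² = (-2*(-9) - 1)² = (18 - 1)² = 17² = 289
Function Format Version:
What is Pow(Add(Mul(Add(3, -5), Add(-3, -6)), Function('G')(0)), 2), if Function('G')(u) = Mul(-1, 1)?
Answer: 289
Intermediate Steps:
Function('G')(u) = -1
Pow(Add(Mul(Add(3, -5), Add(-3, -6)), Function('G')(0)), 2) = Pow(Add(Mul(Add(3, -5), Add(-3, -6)), -1), 2) = Pow(Add(Mul(-2, -9), -1), 2) = Pow(Add(18, -1), 2) = Pow(17, 2) = 289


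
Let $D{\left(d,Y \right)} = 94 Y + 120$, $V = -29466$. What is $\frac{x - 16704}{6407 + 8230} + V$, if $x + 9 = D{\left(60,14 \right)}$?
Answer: $- \frac{431309119}{14637} \approx -29467.0$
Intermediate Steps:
$D{\left(d,Y \right)} = 120 + 94 Y$
$x = 1427$ ($x = -9 + \left(120 + 94 \cdot 14\right) = -9 + \left(120 + 1316\right) = -9 + 1436 = 1427$)
$\frac{x - 16704}{6407 + 8230} + V = \frac{1427 - 16704}{6407 + 8230} - 29466 = - \frac{15277}{14637} - 29466 = - \frac{431309119}{14637}$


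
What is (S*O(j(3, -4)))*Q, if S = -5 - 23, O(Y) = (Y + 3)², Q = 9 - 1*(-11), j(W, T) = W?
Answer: -20160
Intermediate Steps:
Q = 20 (Q = 9 + 11 = 20)
O(Y) = (3 + Y)²
S = -28
(S*O(j(3, -4)))*Q = -28*(3 + 3)²*20 = -28*6²*20 = -28*36*20 = -1008*20 = -20160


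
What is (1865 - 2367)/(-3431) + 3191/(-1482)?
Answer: -10204357/5084742 ≈ -2.0069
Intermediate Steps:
(1865 - 2367)/(-3431) + 3191/(-1482) = -502*(-1/3431) + 3191*(-1/1482) = 502/3431 - 3191/1482 = -10204357/5084742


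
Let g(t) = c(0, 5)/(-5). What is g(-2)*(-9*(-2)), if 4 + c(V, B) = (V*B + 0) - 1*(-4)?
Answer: 0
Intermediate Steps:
c(V, B) = B*V (c(V, B) = -4 + ((V*B + 0) - 1*(-4)) = -4 + ((B*V + 0) + 4) = -4 + (B*V + 4) = -4 + (4 + B*V) = B*V)
g(t) = 0 (g(t) = (5*0)/(-5) = 0*(-⅕) = 0)
g(-2)*(-9*(-2)) = 0*(-9*(-2)) = 0*18 = 0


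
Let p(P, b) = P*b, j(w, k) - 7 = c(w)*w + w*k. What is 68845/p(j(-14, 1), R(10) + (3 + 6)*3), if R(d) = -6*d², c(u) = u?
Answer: -9835/15471 ≈ -0.63571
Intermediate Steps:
j(w, k) = 7 + w² + k*w (j(w, k) = 7 + (w*w + w*k) = 7 + (w² + k*w) = 7 + w² + k*w)
68845/p(j(-14, 1), R(10) + (3 + 6)*3) = 68845/(((7 + (-14)² + 1*(-14))*(-6*10² + (3 + 6)*3))) = 68845/(((7 + 196 - 14)*(-6*100 + 9*3))) = 68845/((189*(-600 + 27))) = 68845/((189*(-573))) = 68845/(-108297) = 68845*(-1/108297) = -9835/15471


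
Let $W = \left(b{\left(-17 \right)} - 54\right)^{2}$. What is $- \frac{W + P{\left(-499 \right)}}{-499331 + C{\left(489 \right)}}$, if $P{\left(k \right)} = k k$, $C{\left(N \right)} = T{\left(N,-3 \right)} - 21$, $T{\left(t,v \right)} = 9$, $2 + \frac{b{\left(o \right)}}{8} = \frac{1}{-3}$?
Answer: $\frac{176041}{345699} \approx 0.50923$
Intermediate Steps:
$b{\left(o \right)} = - \frac{56}{3}$ ($b{\left(o \right)} = -16 + \frac{8}{-3} = -16 + 8 \left(- \frac{1}{3}\right) = -16 - \frac{8}{3} = - \frac{56}{3}$)
$W = \frac{47524}{9}$ ($W = \left(- \frac{56}{3} - 54\right)^{2} = \left(- \frac{218}{3}\right)^{2} = \frac{47524}{9} \approx 5280.4$)
$C{\left(N \right)} = -12$ ($C{\left(N \right)} = 9 - 21 = -12$)
$P{\left(k \right)} = k^{2}$
$- \frac{W + P{\left(-499 \right)}}{-499331 + C{\left(489 \right)}} = - \frac{\frac{47524}{9} + \left(-499\right)^{2}}{-499331 - 12} = - \frac{\frac{47524}{9} + 249001}{-499343} = - \frac{2288533 \left(-1\right)}{9 \cdot 499343} = \left(-1\right) \left(- \frac{176041}{345699}\right) = \frac{176041}{345699}$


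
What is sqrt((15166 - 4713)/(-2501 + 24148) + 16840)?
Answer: sqrt(7891325811651)/21647 ≈ 129.77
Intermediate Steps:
sqrt((15166 - 4713)/(-2501 + 24148) + 16840) = sqrt(10453/21647 + 16840) = sqrt(364545933/21647) = sqrt(7891325811651)/21647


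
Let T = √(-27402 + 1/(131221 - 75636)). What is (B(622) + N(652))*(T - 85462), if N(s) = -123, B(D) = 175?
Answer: -4444024 + 52*I*√84663746293865/55585 ≈ -4.444e+6 + 8607.8*I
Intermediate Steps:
T = I*√84663746293865/55585 (T = √(-27402 + 1/55585) = √(-1523140169/55585) = I*√84663746293865/55585 ≈ 165.54*I)
(B(622) + N(652))*(T - 85462) = (175 - 123)*(I*√84663746293865/55585 - 85462) = 52*(-85462 + I*√84663746293865/55585) = -4444024 + 52*I*√84663746293865/55585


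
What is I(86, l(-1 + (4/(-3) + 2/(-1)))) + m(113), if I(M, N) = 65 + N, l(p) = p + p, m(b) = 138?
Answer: 583/3 ≈ 194.33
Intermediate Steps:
l(p) = 2*p
I(86, l(-1 + (4/(-3) + 2/(-1)))) + m(113) = (65 + 2*(-1 + (4/(-3) + 2/(-1)))) + 138 = (65 + 2*(-1 + (4*(-1/3) + 2*(-1)))) + 138 = (65 + 2*(-1 + (-4/3 - 2))) + 138 = (65 + 2*(-1 - 10/3)) + 138 = (65 + 2*(-13/3)) + 138 = (65 - 26/3) + 138 = 169/3 + 138 = 583/3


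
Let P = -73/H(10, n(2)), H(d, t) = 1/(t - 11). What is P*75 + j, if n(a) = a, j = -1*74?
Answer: 49201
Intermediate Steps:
j = -74
H(d, t) = 1/(-11 + t)
P = 657 (P = -73/(1/(-11 + 2)) = -73/(1/(-9)) = -73/(-⅑) = -73*(-9) = 657)
P*75 + j = 657*75 - 74 = 49275 - 74 = 49201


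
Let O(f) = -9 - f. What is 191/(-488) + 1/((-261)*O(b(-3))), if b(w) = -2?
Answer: -348469/891576 ≈ -0.39085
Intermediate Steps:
191/(-488) + 1/((-261)*O(b(-3))) = 191/(-488) + 1/((-261)*(-9 - 1*(-2))) = 191*(-1/488) - 1/(261*(-9 + 2)) = -191/488 - 1/261/(-7) = -191/488 - 1/261*(-⅐) = -191/488 + 1/1827 = -348469/891576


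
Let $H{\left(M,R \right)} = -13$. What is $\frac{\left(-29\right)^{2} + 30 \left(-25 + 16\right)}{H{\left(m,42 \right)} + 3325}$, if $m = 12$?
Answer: $\frac{571}{3312} \approx 0.1724$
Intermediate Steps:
$\frac{\left(-29\right)^{2} + 30 \left(-25 + 16\right)}{H{\left(m,42 \right)} + 3325} = \frac{\left(-29\right)^{2} + 30 \left(-25 + 16\right)}{-13 + 3325} = \frac{841 + 30 \left(-9\right)}{3312} = \left(841 - 270\right) \frac{1}{3312} = 571 \cdot \frac{1}{3312} = \frac{571}{3312}$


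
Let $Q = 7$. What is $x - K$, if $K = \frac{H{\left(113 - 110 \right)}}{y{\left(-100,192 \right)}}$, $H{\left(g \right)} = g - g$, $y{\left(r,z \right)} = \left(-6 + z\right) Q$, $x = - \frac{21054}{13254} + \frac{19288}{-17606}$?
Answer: $- \frac{52193323}{19445827} \approx -2.684$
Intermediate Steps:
$x = - \frac{52193323}{19445827}$ ($x = \left(-21054\right) \frac{1}{13254} + 19288 \left(- \frac{1}{17606}\right) = - \frac{3509}{2209} - \frac{9644}{8803} = - \frac{52193323}{19445827} \approx -2.684$)
$y{\left(r,z \right)} = -42 + 7 z$ ($y{\left(r,z \right)} = \left(-6 + z\right) 7 = -42 + 7 z$)
$H{\left(g \right)} = 0$
$K = 0$ ($K = \frac{0}{-42 + 7 \cdot 192} = \frac{0}{-42 + 1344} = \frac{0}{1302} = 0 \cdot \frac{1}{1302} = 0$)
$x - K = - \frac{52193323}{19445827} - 0 = - \frac{52193323}{19445827} + 0 = - \frac{52193323}{19445827}$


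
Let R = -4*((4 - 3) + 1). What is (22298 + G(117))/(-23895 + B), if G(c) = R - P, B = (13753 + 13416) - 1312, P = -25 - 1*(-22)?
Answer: 2477/218 ≈ 11.362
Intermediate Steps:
P = -3 (P = -25 + 22 = -3)
R = -8 (R = -4*(1 + 1) = -4*2 = -8)
B = 25857 (B = 27169 - 1312 = 25857)
G(c) = -5 (G(c) = -8 - 1*(-3) = -8 + 3 = -5)
(22298 + G(117))/(-23895 + B) = (22298 - 5)/(-23895 + 25857) = 22293/1962 = 22293*(1/1962) = 2477/218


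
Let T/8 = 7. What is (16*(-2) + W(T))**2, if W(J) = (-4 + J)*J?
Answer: 8294400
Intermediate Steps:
T = 56 (T = 8*7 = 56)
W(J) = J*(-4 + J)
(16*(-2) + W(T))**2 = (16*(-2) + 56*(-4 + 56))**2 = (-32 + 56*52)**2 = (-32 + 2912)**2 = 2880**2 = 8294400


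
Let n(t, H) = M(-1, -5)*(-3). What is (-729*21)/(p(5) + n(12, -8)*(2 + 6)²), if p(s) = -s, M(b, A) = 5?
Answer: 15309/965 ≈ 15.864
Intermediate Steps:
n(t, H) = -15 (n(t, H) = 5*(-3) = -15)
(-729*21)/(p(5) + n(12, -8)*(2 + 6)²) = (-729*21)/(-1*5 - 15*(2 + 6)²) = -15309/(-5 - 15*8²) = -15309/(-5 - 15*64) = -15309/(-5 - 960) = -15309/(-965) = -15309*(-1/965) = 15309/965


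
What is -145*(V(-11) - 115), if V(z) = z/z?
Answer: 16530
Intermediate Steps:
V(z) = 1
-145*(V(-11) - 115) = -145*(1 - 115) = -145*(-114) = 16530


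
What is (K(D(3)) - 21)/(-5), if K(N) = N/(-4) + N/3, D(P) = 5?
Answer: 247/60 ≈ 4.1167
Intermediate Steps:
K(N) = N/12 (K(N) = N*(-1/4) + N*(1/3) = -N/4 + N/3 = N/12)
(K(D(3)) - 21)/(-5) = ((1/12)*5 - 21)/(-5) = (5/12 - 21)*(-1/5) = -247/12*(-1/5) = 247/60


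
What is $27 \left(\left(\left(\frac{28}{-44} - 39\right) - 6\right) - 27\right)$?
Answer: $- \frac{21573}{11} \approx -1961.2$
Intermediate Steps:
$27 \left(\left(\left(\frac{28}{-44} - 39\right) - 6\right) - 27\right) = 27 \left(\left(\left(28 \left(- \frac{1}{44}\right) - 39\right) - 6\right) - 27\right) = 27 \left(\left(\left(- \frac{7}{11} - 39\right) - 6\right) - 27\right) = 27 \left(\left(- \frac{436}{11} - 6\right) - 27\right) = 27 \left(- \frac{502}{11} - 27\right) = 27 \left(- \frac{799}{11}\right) = - \frac{21573}{11}$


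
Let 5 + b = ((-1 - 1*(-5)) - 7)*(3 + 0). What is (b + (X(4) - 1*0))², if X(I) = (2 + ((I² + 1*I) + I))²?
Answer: 438244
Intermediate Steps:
b = -14 (b = -5 + ((-1 - 1*(-5)) - 7)*(3 + 0) = -5 + ((-1 + 5) - 7)*3 = -5 + (4 - 7)*3 = -5 - 3*3 = -5 - 9 = -14)
X(I) = (2 + I² + 2*I)² (X(I) = (2 + ((I² + I) + I))² = (2 + ((I + I²) + I))² = (2 + (I² + 2*I))² = (2 + I² + 2*I)²)
(b + (X(4) - 1*0))² = (-14 + ((2 + 4² + 2*4)² - 1*0))² = (-14 + ((2 + 16 + 8)² + 0))² = (-14 + (26² + 0))² = (-14 + (676 + 0))² = (-14 + 676)² = 662² = 438244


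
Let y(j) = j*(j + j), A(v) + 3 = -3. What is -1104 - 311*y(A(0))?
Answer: -23496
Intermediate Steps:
A(v) = -6 (A(v) = -3 - 3 = -6)
y(j) = 2*j² (y(j) = j*(2*j) = 2*j²)
-1104 - 311*y(A(0)) = -1104 - 622*(-6)² = -1104 - 622*36 = -1104 - 311*72 = -1104 - 22392 = -23496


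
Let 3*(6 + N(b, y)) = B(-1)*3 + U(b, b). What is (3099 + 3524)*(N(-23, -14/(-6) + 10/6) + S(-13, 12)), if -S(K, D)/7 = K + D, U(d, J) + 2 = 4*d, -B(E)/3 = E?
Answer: -543086/3 ≈ -1.8103e+5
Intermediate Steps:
B(E) = -3*E
U(d, J) = -2 + 4*d
S(K, D) = -7*D - 7*K (S(K, D) = -7*(K + D) = -7*(D + K) = -7*D - 7*K)
N(b, y) = -11/3 + 4*b/3 (N(b, y) = -6 + (-3*(-1)*3 + (-2 + 4*b))/3 = -6 + (3*3 + (-2 + 4*b))/3 = -6 + (9 + (-2 + 4*b))/3 = -6 + (7 + 4*b)/3 = -6 + (7/3 + 4*b/3) = -11/3 + 4*b/3)
(3099 + 3524)*(N(-23, -14/(-6) + 10/6) + S(-13, 12)) = (3099 + 3524)*((-11/3 + (4/3)*(-23)) + (-7*12 - 7*(-13))) = 6623*((-11/3 - 92/3) + (-84 + 91)) = 6623*(-103/3 + 7) = 6623*(-82/3) = -543086/3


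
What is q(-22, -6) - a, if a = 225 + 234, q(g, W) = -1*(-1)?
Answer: -458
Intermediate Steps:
q(g, W) = 1
a = 459
q(-22, -6) - a = 1 - 1*459 = 1 - 459 = -458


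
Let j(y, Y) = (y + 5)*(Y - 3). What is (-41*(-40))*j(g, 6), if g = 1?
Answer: 29520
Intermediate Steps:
j(y, Y) = (-3 + Y)*(5 + y) (j(y, Y) = (5 + y)*(-3 + Y) = (-3 + Y)*(5 + y))
(-41*(-40))*j(g, 6) = (-41*(-40))*(-15 - 3*1 + 5*6 + 6*1) = 1640*(-15 - 3 + 30 + 6) = 1640*18 = 29520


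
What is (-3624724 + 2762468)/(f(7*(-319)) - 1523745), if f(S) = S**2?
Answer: -53891/216409 ≈ -0.24902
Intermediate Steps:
(-3624724 + 2762468)/(f(7*(-319)) - 1523745) = (-3624724 + 2762468)/((7*(-319))**2 - 1523745) = -862256/((-2233)**2 - 1523745) = -862256/(4986289 - 1523745) = -862256/3462544 = -862256*1/3462544 = -53891/216409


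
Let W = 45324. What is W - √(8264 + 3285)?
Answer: 45324 - √11549 ≈ 45217.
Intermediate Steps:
W - √(8264 + 3285) = 45324 - √(8264 + 3285) = 45324 - √11549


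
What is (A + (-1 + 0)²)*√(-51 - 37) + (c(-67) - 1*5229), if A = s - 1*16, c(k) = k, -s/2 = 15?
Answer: -5296 - 90*I*√22 ≈ -5296.0 - 422.14*I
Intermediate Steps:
s = -30 (s = -2*15 = -30)
A = -46 (A = -30 - 1*16 = -30 - 16 = -46)
(A + (-1 + 0)²)*√(-51 - 37) + (c(-67) - 1*5229) = (-46 + (-1 + 0)²)*√(-51 - 37) + (-67 - 1*5229) = (-46 + (-1)²)*√(-88) + (-67 - 5229) = (-46 + 1)*(2*I*√22) - 5296 = -90*I*√22 - 5296 = -5296 - 90*I*√22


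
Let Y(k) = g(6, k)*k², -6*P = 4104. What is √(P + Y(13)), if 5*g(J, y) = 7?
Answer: I*√11185/5 ≈ 21.152*I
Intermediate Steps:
P = -684 (P = -⅙*4104 = -684)
g(J, y) = 7/5 (g(J, y) = (⅕)*7 = 7/5)
Y(k) = 7*k²/5
√(P + Y(13)) = √(-684 + (7/5)*13²) = √(-684 + (7/5)*169) = √(-684 + 1183/5) = √(-2237/5) = I*√11185/5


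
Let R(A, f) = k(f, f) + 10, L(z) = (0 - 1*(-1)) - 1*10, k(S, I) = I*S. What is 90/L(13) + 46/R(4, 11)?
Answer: -1264/131 ≈ -9.6488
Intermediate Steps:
L(z) = -9 (L(z) = (0 + 1) - 10 = 1 - 10 = -9)
R(A, f) = 10 + f² (R(A, f) = f*f + 10 = f² + 10 = 10 + f²)
90/L(13) + 46/R(4, 11) = 90/(-9) + 46/(10 + 11²) = 90*(-⅑) + 46/(10 + 121) = -10 + 46/131 = -1264/131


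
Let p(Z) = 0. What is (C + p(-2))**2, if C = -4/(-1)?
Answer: 16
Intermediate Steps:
C = 4 (C = -4*(-1) = 4)
(C + p(-2))**2 = (4 + 0)**2 = 4**2 = 16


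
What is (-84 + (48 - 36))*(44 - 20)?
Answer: -1728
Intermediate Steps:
(-84 + (48 - 36))*(44 - 20) = (-84 + 12)*24 = -72*24 = -1728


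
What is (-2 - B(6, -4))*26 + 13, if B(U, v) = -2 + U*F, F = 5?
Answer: -767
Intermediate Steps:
B(U, v) = -2 + 5*U (B(U, v) = -2 + U*5 = -2 + 5*U)
(-2 - B(6, -4))*26 + 13 = (-2 - (-2 + 5*6))*26 + 13 = (-2 - (-2 + 30))*26 + 13 = (-2 - 1*28)*26 + 13 = (-2 - 28)*26 + 13 = -30*26 + 13 = -780 + 13 = -767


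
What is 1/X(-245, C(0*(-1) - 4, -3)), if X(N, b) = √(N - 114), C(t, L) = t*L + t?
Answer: -I*√359/359 ≈ -0.052778*I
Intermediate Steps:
C(t, L) = t + L*t (C(t, L) = L*t + t = t + L*t)
X(N, b) = √(-114 + N)
1/X(-245, C(0*(-1) - 4, -3)) = 1/(√(-114 - 245)) = 1/(√(-359)) = 1/(I*√359) = -I*√359/359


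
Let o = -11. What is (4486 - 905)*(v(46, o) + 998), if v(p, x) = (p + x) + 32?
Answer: 3813765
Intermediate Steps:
v(p, x) = 32 + p + x
(4486 - 905)*(v(46, o) + 998) = (4486 - 905)*((32 + 46 - 11) + 998) = 3581*(67 + 998) = 3581*1065 = 3813765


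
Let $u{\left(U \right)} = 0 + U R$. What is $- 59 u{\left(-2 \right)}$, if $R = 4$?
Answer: $472$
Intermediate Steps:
$u{\left(U \right)} = 4 U$ ($u{\left(U \right)} = 0 + U 4 = 0 + 4 U = 4 U$)
$- 59 u{\left(-2 \right)} = - 59 \cdot 4 \left(-2\right) = \left(-59\right) \left(-8\right) = 472$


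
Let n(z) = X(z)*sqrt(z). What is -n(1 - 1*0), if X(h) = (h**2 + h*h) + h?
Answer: -3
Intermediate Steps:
X(h) = h + 2*h**2 (X(h) = (h**2 + h**2) + h = 2*h**2 + h = h + 2*h**2)
n(z) = z**(3/2)*(1 + 2*z) (n(z) = (z*(1 + 2*z))*sqrt(z) = z**(3/2)*(1 + 2*z))
-n(1 - 1*0) = -(1 - 1*0)**(3/2)*(1 + 2*(1 - 1*0)) = -(1 + 0)**(3/2)*(1 + 2*(1 + 0)) = -1**(3/2)*(1 + 2*1) = -(1 + 2) = -3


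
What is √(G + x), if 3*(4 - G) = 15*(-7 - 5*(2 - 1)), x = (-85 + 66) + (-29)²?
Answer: √886 ≈ 29.766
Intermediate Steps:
x = 822 (x = -19 + 841 = 822)
G = 64 (G = 4 - 5*(-7 - 5*(2 - 1)) = 4 - 5*(-7 - 5*1) = 4 - 5*(-7 - 5) = 4 - 5*(-12) = 4 - ⅓*(-180) = 4 + 60 = 64)
√(G + x) = √(64 + 822) = √886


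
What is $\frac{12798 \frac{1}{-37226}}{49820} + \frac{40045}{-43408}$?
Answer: $- \frac{9283498163123}{10063055910320} \approx -0.92253$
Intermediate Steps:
$\frac{12798 \frac{1}{-37226}}{49820} + \frac{40045}{-43408} = 12798 \left(- \frac{1}{37226}\right) \frac{1}{49820} + 40045 \left(- \frac{1}{43408}\right) = \left(- \frac{6399}{18613}\right) \frac{1}{49820} - \frac{40045}{43408} = - \frac{6399}{927299660} - \frac{40045}{43408} = - \frac{9283498163123}{10063055910320}$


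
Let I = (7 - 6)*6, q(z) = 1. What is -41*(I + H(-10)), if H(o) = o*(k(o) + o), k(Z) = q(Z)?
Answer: -3936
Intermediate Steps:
k(Z) = 1
H(o) = o*(1 + o)
I = 6 (I = 1*6 = 6)
-41*(I + H(-10)) = -41*(6 - 10*(1 - 10)) = -41*(6 - 10*(-9)) = -41*(6 + 90) = -41*96 = -3936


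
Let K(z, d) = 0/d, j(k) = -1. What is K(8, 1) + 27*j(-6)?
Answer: -27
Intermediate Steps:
K(z, d) = 0
K(8, 1) + 27*j(-6) = 0 + 27*(-1) = 0 - 27 = -27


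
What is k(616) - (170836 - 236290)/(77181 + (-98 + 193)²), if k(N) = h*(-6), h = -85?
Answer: 22015257/43103 ≈ 510.76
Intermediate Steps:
k(N) = 510 (k(N) = -85*(-6) = 510)
k(616) - (170836 - 236290)/(77181 + (-98 + 193)²) = 510 - (170836 - 236290)/(77181 + (-98 + 193)²) = 510 - (-65454)/(77181 + 95²) = 510 - (-65454)/(77181 + 9025) = 510 - (-65454)/86206 = 510 - 1*(-32727/43103) = 510 + 32727/43103 = 22015257/43103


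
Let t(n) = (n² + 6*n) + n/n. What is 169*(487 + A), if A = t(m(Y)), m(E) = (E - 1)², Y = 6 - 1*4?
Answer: 83655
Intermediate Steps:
Y = 2 (Y = 6 - 4 = 2)
m(E) = (-1 + E)²
t(n) = 1 + n² + 6*n (t(n) = (n² + 6*n) + 1 = 1 + n² + 6*n)
A = 8 (A = 1 + ((-1 + 2)²)² + 6*(-1 + 2)² = 1 + (1²)² + 6*1² = 1 + 1² + 6*1 = 1 + 1 + 6 = 8)
169*(487 + A) = 169*(487 + 8) = 169*495 = 83655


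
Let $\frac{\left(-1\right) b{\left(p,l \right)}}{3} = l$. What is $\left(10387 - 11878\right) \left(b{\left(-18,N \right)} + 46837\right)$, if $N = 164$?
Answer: $-69100395$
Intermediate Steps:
$b{\left(p,l \right)} = - 3 l$
$\left(10387 - 11878\right) \left(b{\left(-18,N \right)} + 46837\right) = \left(10387 - 11878\right) \left(\left(-3\right) 164 + 46837\right) = - 1491 \left(-492 + 46837\right) = \left(-1491\right) 46345 = -69100395$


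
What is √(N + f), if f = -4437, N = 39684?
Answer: √35247 ≈ 187.74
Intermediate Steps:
√(N + f) = √(39684 - 4437) = √35247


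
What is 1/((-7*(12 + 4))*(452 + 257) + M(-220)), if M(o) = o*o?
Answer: -1/31008 ≈ -3.2250e-5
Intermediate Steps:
M(o) = o²
1/((-7*(12 + 4))*(452 + 257) + M(-220)) = 1/((-7*(12 + 4))*(452 + 257) + (-220)²) = 1/(-7*16*709 + 48400) = 1/(-112*709 + 48400) = 1/(-79408 + 48400) = 1/(-31008) = -1/31008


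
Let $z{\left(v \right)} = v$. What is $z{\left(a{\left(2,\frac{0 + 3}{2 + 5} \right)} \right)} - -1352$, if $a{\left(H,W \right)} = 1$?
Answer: $1353$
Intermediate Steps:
$z{\left(a{\left(2,\frac{0 + 3}{2 + 5} \right)} \right)} - -1352 = 1 - -1352 = 1 + 1352 = 1353$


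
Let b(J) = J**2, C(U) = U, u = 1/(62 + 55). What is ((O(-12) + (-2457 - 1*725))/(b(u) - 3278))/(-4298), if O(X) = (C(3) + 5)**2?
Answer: -21341151/96431090609 ≈ -0.00022131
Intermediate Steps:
u = 1/117 ≈ 0.0085470
O(X) = 64 (O(X) = (3 + 5)**2 = 8**2 = 64)
((O(-12) + (-2457 - 1*725))/(b(u) - 3278))/(-4298) = ((64 + (-2457 - 1*725))/((1/117)**2 - 3278))/(-4298) = ((64 + (-2457 - 725))/(1/13689 - 3278))*(-1/4298) = ((64 - 3182)/(-44872541/13689))*(-1/4298) = -3118*(-13689/44872541)*(-1/4298) = (42682302/44872541)*(-1/4298) = -21341151/96431090609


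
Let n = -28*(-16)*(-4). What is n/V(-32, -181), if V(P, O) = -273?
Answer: 256/39 ≈ 6.5641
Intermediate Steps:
n = -1792 (n = 448*(-4) = -1792)
n/V(-32, -181) = -1792/(-273) = -1792*(-1/273) = 256/39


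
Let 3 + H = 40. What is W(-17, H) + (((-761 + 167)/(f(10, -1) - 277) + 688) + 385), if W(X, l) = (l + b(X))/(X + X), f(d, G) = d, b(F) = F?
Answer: 1625925/1513 ≈ 1074.6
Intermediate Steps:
H = 37 (H = -3 + 40 = 37)
W(X, l) = (X + l)/(2*X) (W(X, l) = (l + X)/(X + X) = (X + l)/((2*X)) = (X + l)*(1/(2*X)) = (X + l)/(2*X))
W(-17, H) + (((-761 + 167)/(f(10, -1) - 277) + 688) + 385) = (½)*(-17 + 37)/(-17) + (((-761 + 167)/(10 - 277) + 688) + 385) = (½)*(-1/17)*20 + ((-594/(-267) + 688) + 385) = -10/17 + ((-594*(-1/267) + 688) + 385) = -10/17 + ((198/89 + 688) + 385) = -10/17 + (61430/89 + 385) = -10/17 + 95695/89 = 1625925/1513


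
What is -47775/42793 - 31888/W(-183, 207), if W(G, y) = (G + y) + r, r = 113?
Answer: -1371128359/5862641 ≈ -233.88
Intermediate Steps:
W(G, y) = 113 + G + y (W(G, y) = (G + y) + 113 = 113 + G + y)
-47775/42793 - 31888/W(-183, 207) = -47775/42793 - 31888/(113 - 183 + 207) = -47775*1/42793 - 31888/137 = -47775/42793 - 31888*1/137 = -47775/42793 - 31888/137 = -1371128359/5862641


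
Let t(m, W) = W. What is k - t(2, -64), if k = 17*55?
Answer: 999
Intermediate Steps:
k = 935
k - t(2, -64) = 935 - 1*(-64) = 935 + 64 = 999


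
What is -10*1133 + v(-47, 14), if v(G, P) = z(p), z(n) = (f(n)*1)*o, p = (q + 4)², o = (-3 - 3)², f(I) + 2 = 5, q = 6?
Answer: -11222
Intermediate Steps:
f(I) = 3 (f(I) = -2 + 5 = 3)
o = 36 (o = (-6)² = 36)
p = 100 (p = (6 + 4)² = 10² = 100)
z(n) = 108 (z(n) = (3*1)*36 = 3*36 = 108)
v(G, P) = 108
-10*1133 + v(-47, 14) = -10*1133 + 108 = -11330 + 108 = -11222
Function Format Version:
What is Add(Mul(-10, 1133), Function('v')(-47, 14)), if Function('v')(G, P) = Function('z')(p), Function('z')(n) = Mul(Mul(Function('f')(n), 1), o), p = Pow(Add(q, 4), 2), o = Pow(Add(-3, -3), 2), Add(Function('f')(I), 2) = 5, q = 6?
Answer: -11222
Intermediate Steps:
Function('f')(I) = 3 (Function('f')(I) = Add(-2, 5) = 3)
o = 36 (o = Pow(-6, 2) = 36)
p = 100 (p = Pow(Add(6, 4), 2) = Pow(10, 2) = 100)
Function('z')(n) = 108 (Function('z')(n) = Mul(Mul(3, 1), 36) = Mul(3, 36) = 108)
Function('v')(G, P) = 108
Add(Mul(-10, 1133), Function('v')(-47, 14)) = Add(Mul(-10, 1133), 108) = Add(-11330, 108) = -11222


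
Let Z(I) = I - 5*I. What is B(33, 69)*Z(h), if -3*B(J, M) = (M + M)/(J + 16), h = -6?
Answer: -1104/49 ≈ -22.531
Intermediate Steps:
B(J, M) = -2*M/(3*(16 + J)) (B(J, M) = -(M + M)/(3*(J + 16)) = -2*M/(3*(16 + J)))
Z(I) = -4*I
B(33, 69)*Z(h) = (-2*69/(48 + 3*33))*(-4*(-6)) = -2*69/(48 + 99)*24 = -2*69/147*24 = -2*69*1/147*24 = -46/49*24 = -1104/49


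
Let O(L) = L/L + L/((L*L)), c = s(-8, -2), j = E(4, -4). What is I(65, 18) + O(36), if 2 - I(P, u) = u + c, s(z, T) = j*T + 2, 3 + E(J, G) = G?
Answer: -1115/36 ≈ -30.972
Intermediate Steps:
E(J, G) = -3 + G
j = -7 (j = -3 - 4 = -7)
s(z, T) = 2 - 7*T (s(z, T) = -7*T + 2 = 2 - 7*T)
c = 16 (c = 2 - 7*(-2) = 2 + 14 = 16)
I(P, u) = -14 - u (I(P, u) = 2 - (u + 16) = 2 - (16 + u) = 2 + (-16 - u) = -14 - u)
O(L) = 1 + 1/L (O(L) = 1 + L/(L²) = 1 + L/L² = 1 + 1/L)
I(65, 18) + O(36) = (-14 - 1*18) + (1 + 36)/36 = (-14 - 18) + (1/36)*37 = -32 + 37/36 = -1115/36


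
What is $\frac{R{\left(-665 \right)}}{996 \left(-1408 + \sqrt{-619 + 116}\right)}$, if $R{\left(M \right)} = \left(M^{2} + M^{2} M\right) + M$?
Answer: $\frac{4921933280}{23512323} + \frac{13982765 i \sqrt{503}}{94049292} \approx 209.33 + 3.3344 i$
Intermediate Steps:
$R{\left(M \right)} = M + M^{2} + M^{3}$ ($R{\left(M \right)} = \left(M^{2} + M^{3}\right) + M = M + M^{2} + M^{3}$)
$\frac{R{\left(-665 \right)}}{996 \left(-1408 + \sqrt{-619 + 116}\right)} = \frac{\left(-665\right) \left(1 - 665 + \left(-665\right)^{2}\right)}{996 \left(-1408 + \sqrt{-619 + 116}\right)} = \frac{\left(-665\right) \left(1 - 665 + 442225\right)}{996 \left(-1408 + \sqrt{-503}\right)} = \frac{\left(-665\right) 441561}{996 \left(-1408 + i \sqrt{503}\right)} = - \frac{293638065}{-1402368 + 996 i \sqrt{503}}$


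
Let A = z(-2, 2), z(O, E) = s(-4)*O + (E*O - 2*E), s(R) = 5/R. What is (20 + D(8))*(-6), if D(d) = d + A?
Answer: -135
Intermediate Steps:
z(O, E) = -2*E - 5*O/4 + E*O (z(O, E) = (5/(-4))*O + (E*O - 2*E) = (5*(-1/4))*O + (-2*E + E*O) = -5*O/4 + (-2*E + E*O) = -2*E - 5*O/4 + E*O)
A = -11/2 (A = -2*2 - 5/4*(-2) + 2*(-2) = -4 + 5/2 - 4 = -11/2 ≈ -5.5000)
D(d) = -11/2 + d (D(d) = d - 11/2 = -11/2 + d)
(20 + D(8))*(-6) = (20 + (-11/2 + 8))*(-6) = (20 + 5/2)*(-6) = (45/2)*(-6) = -135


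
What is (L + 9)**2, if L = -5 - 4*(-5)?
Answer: 576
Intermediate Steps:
L = 15 (L = -5 + 20 = 15)
(L + 9)**2 = (15 + 9)**2 = 24**2 = 576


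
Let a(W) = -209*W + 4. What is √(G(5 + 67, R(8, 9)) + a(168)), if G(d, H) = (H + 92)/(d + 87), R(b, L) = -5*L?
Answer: 5*I*√35502315/159 ≈ 187.37*I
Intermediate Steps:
G(d, H) = (92 + H)/(87 + d)
a(W) = 4 - 209*W
√(G(5 + 67, R(8, 9)) + a(168)) = √((92 - 5*9)/(87 + (5 + 67)) + (4 - 209*168)) = √((92 - 45)/(87 + 72) + (4 - 35112)) = √(47/159 - 35108) = √(-5582125/159) = 5*I*√35502315/159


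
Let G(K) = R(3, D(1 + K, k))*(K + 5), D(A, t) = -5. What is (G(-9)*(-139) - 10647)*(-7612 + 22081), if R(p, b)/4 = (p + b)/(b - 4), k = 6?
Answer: -440701625/3 ≈ -1.4690e+8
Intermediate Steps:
R(p, b) = 4*(b + p)/(-4 + b) (R(p, b) = 4*((p + b)/(b - 4)) = 4*((b + p)/(-4 + b)) = 4*(b + p)/(-4 + b))
G(K) = 40/9 + 8*K/9 (G(K) = (4*(-5 + 3)/(-4 - 5))*(K + 5) = (4*(-2)/(-9))*(5 + K) = (4*(-1/9)*(-2))*(5 + K) = 8*(5 + K)/9 = 40/9 + 8*K/9)
(G(-9)*(-139) - 10647)*(-7612 + 22081) = ((40/9 + (8/9)*(-9))*(-139) - 10647)*(-7612 + 22081) = ((40/9 - 8)*(-139) - 10647)*14469 = (-32/9*(-139) - 10647)*14469 = (4448/9 - 10647)*14469 = -91375/9*14469 = -440701625/3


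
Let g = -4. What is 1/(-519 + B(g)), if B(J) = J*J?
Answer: -1/503 ≈ -0.0019881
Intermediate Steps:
B(J) = J**2
1/(-519 + B(g)) = 1/(-519 + (-4)**2) = 1/(-519 + 16) = 1/(-503) = -1/503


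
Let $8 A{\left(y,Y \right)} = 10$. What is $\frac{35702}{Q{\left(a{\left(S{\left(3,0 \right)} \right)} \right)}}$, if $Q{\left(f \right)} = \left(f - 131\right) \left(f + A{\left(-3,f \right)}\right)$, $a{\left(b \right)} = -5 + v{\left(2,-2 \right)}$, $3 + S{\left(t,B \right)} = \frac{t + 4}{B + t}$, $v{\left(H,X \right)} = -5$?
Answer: $\frac{142808}{4935} \approx 28.938$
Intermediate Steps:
$A{\left(y,Y \right)} = \frac{5}{4}$ ($A{\left(y,Y \right)} = \frac{1}{8} \cdot 10 = \frac{5}{4}$)
$S{\left(t,B \right)} = -3 + \frac{4 + t}{B + t}$ ($S{\left(t,B \right)} = -3 + \frac{t + 4}{B + t} = -3 + \frac{4 + t}{B + t}$)
$a{\left(b \right)} = -10$ ($a{\left(b \right)} = -5 - 5 = -10$)
$Q{\left(f \right)} = \left(-131 + f\right) \left(\frac{5}{4} + f\right)$ ($Q{\left(f \right)} = \left(f - 131\right) \left(f + \frac{5}{4}\right) = \left(-131 + f\right) \left(\frac{5}{4} + f\right)$)
$\frac{35702}{Q{\left(a{\left(S{\left(3,0 \right)} \right)} \right)}} = \frac{35702}{- \frac{655}{4} + \left(-10\right)^{2} - - \frac{2595}{2}} = \frac{35702}{- \frac{655}{4} + 100 + \frac{2595}{2}} = \frac{35702}{\frac{4935}{4}} = 35702 \cdot \frac{4}{4935} = \frac{142808}{4935}$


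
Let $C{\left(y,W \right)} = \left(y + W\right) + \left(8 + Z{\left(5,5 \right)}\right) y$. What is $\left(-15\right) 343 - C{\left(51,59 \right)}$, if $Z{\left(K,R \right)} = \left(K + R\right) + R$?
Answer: $-6428$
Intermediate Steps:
$Z{\left(K,R \right)} = K + 2 R$
$C{\left(y,W \right)} = W + 24 y$ ($C{\left(y,W \right)} = \left(y + W\right) + \left(8 + \left(5 + 2 \cdot 5\right)\right) y = \left(W + y\right) + \left(8 + \left(5 + 10\right)\right) y = \left(W + y\right) + \left(8 + 15\right) y = \left(W + y\right) + 23 y = W + 24 y$)
$\left(-15\right) 343 - C{\left(51,59 \right)} = \left(-15\right) 343 - \left(59 + 24 \cdot 51\right) = -5145 - \left(59 + 1224\right) = -5145 - 1283 = -6428$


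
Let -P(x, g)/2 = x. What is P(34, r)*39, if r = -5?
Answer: -2652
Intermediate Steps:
P(x, g) = -2*x
P(34, r)*39 = -2*34*39 = -68*39 = -2652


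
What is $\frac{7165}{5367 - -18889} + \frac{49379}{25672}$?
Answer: $\frac{172709613}{77837504} \approx 2.2188$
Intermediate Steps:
$\frac{7165}{5367 - -18889} + \frac{49379}{25672} = \frac{7165}{5367 + 18889} + 49379 \cdot \frac{1}{25672} = \frac{7165}{24256} + \frac{49379}{25672} = \frac{172709613}{77837504}$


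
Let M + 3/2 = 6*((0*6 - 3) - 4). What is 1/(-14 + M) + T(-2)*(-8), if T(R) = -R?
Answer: -1842/115 ≈ -16.017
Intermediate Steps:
M = -87/2 (M = -3/2 + 6*((0*6 - 3) - 4) = -3/2 + 6*((0 - 3) - 4) = -3/2 + 6*(-3 - 4) = -3/2 + 6*(-7) = -3/2 - 42 = -87/2 ≈ -43.500)
1/(-14 + M) + T(-2)*(-8) = 1/(-14 - 87/2) - 1*(-2)*(-8) = 1/(-115/2) + 2*(-8) = -2/115 - 16 = -1842/115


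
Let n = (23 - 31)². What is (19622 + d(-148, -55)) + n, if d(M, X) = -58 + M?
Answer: 19480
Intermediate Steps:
n = 64 (n = (-8)² = 64)
(19622 + d(-148, -55)) + n = (19622 + (-58 - 148)) + 64 = (19622 - 206) + 64 = 19416 + 64 = 19480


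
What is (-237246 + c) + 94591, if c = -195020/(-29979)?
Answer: -4276459225/29979 ≈ -1.4265e+5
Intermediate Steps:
c = 195020/29979 (c = -195020*(-1/29979) = 195020/29979 ≈ 6.5052)
(-237246 + c) + 94591 = (-237246 + 195020/29979) + 94591 = -7112202814/29979 + 94591 = -4276459225/29979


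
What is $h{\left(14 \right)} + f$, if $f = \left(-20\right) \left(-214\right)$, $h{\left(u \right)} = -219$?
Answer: $4061$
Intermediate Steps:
$f = 4280$
$h{\left(14 \right)} + f = -219 + 4280 = 4061$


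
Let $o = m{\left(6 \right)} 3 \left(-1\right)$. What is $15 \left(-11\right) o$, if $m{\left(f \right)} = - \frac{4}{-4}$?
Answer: $495$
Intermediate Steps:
$m{\left(f \right)} = 1$ ($m{\left(f \right)} = \left(-4\right) \left(- \frac{1}{4}\right) = 1$)
$o = -3$ ($o = 1 \cdot 3 \left(-1\right) = 3 \left(-1\right) = -3$)
$15 \left(-11\right) o = 15 \left(-11\right) \left(-3\right) = \left(-165\right) \left(-3\right) = 495$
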